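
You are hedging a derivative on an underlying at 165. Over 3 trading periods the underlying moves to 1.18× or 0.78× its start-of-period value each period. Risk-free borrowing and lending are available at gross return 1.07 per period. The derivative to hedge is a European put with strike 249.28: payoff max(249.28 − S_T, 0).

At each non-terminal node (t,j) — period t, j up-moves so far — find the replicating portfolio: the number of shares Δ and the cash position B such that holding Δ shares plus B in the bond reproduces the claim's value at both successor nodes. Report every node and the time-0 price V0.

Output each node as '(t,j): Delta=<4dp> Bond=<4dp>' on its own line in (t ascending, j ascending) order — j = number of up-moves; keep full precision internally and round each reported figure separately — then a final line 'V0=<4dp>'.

(0,0): Delta=-0.8482 Bond=185.2301
(1,0): Delta=-1.0000 Bond=217.7308
(1,1): Delta=-0.8102 Bond=190.7866
(2,0): Delta=-1.0000 Bond=232.9720
(2,1): Delta=-1.0000 Bond=232.9720
(2,2): Delta=-0.7626 Bond=193.2060
V0=45.2744

Since d<R<u, set p* = (R−d)/(u−d) = 0.7250; price each node as the discounted p*-expectation of its children.
At expiry t=3: V(3,0)=170.9789, V(3,1)=130.8245, V(3,2)=70.0781, V(3,3)=0.0000
  t=2,j=0: stock 100.3860 → up 118.4555 (V=130.8245), down 78.3011 (V=170.9789). Price 132.5860; hedge Δ=-1.0000, bond B=232.9720.
  t=2,j=1: stock 151.8660 → up 179.2019 (V=70.0781), down 118.4555 (V=130.8245). Price 81.1060; hedge Δ=-1.0000, bond B=232.9720.
  t=2,j=2: stock 229.7460 → up 271.1003 (V=0.0000), down 179.2019 (V=70.0781). Price 18.0107; hedge Δ=-0.7626, bond B=193.2060.
  t=1,j=0: stock 128.7000 → up 151.8660 (V=81.1060), down 100.3860 (V=132.5860). Price 89.0308; hedge Δ=-1.0000, bond B=217.7308.
  t=1,j=1: stock 194.7000 → up 229.7460 (V=18.0107), down 151.8660 (V=81.1060). Price 33.0485; hedge Δ=-0.8102, bond B=190.7866.
  t=0,j=0: stock 165.0000 → up 194.7000 (V=33.0485), down 128.7000 (V=89.0308). Price 45.2744; hedge Δ=-0.8482, bond B=185.2301.
Check: Δ(0,0)·S0 + B(0,0) = 45.2744 = V0.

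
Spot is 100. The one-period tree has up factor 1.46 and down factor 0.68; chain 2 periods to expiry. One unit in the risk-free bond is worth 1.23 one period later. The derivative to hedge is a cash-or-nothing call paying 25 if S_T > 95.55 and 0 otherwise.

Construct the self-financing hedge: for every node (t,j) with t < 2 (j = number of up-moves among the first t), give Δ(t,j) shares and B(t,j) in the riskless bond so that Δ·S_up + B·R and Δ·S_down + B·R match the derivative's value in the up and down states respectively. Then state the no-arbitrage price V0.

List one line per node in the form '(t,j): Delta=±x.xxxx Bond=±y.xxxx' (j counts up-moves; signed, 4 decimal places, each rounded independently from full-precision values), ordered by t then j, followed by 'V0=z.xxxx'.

Under the risk-neutral measure, an up-move has probability p* = (R−d)/(u−d) = 0.7051 and values discount at R = 1.23.
At expiry t=2: V(2,0)=0.0000, V(2,1)=25.0000, V(2,2)=25.0000
  t=1,j=0: stock 68.0000 → up 99.2800 (V=25.0000), down 46.2400 (V=0.0000). Price 14.3319; hedge Δ=0.4713, bond B=-17.7194.
  t=1,j=1: stock 146.0000 → up 213.1600 (V=25.0000), down 99.2800 (V=25.0000). Price 20.3252; hedge Δ=0.0000, bond B=20.3252.
  t=0,j=0: stock 100.0000 → up 146.0000 (V=20.3252), down 68.0000 (V=14.3319). Price 15.0878; hedge Δ=0.0768, bond B=7.4040.
Check: Δ(0,0)·S0 + B(0,0) = 15.0878 = V0.

(0,0): Delta=0.0768 Bond=7.4040
(1,0): Delta=0.4713 Bond=-17.7194
(1,1): Delta=0.0000 Bond=20.3252
V0=15.0878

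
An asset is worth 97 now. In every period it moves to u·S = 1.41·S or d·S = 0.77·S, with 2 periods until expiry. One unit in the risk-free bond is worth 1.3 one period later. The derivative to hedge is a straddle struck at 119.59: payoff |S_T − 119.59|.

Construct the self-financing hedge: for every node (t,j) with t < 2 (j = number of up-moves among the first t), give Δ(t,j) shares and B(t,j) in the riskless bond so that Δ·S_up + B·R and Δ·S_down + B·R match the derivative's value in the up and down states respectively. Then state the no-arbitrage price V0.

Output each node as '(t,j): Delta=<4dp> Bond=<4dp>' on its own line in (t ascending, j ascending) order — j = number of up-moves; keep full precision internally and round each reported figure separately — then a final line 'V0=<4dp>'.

Since d<R<u, set p* = (R−d)/(u−d) = 0.8281; price each node as the discounted p*-expectation of its children.
Terminal payoffs: V(2,0)=62.0787, V(2,1)=14.2771, V(2,2)=73.2557
  t=1,j=0: stock 74.6900 → up 105.3129 (V=14.2771), down 57.5113 (V=62.0787). Price 17.3023; hedge Δ=-1.0000, bond B=91.9923.
  t=1,j=1: stock 136.7700 → up 192.8457 (V=73.2557), down 105.3129 (V=14.2771). Price 48.5529; hedge Δ=0.6738, bond B=-43.6012.
  t=0,j=0: stock 97.0000 → up 136.7700 (V=48.5529), down 74.6900 (V=17.3023). Price 33.2167; hedge Δ=0.5034, bond B=-15.6123.
Self-financing check: at every node Δ·S+B equals the discounted successor values.

(0,0): Delta=0.5034 Bond=-15.6123
(1,0): Delta=-1.0000 Bond=91.9923
(1,1): Delta=0.6738 Bond=-43.6012
V0=33.2167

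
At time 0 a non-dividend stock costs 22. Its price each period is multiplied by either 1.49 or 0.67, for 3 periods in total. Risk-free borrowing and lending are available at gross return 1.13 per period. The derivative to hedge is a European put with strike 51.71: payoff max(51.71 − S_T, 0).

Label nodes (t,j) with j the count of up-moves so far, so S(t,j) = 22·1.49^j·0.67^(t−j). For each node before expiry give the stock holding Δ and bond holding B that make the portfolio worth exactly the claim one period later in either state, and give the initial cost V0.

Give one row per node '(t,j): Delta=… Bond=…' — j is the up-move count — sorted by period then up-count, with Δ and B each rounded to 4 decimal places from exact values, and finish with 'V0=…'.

(0,0): Delta=-0.7122 Bond=32.0838
(1,0): Delta=-1.0000 Bond=40.4965
(1,1): Delta=-0.6110 Bond=32.9350
(2,0): Delta=-1.0000 Bond=45.7611
(2,1): Delta=-1.0000 Bond=45.7611
(2,2): Delta=-0.4740 Bond=30.5296
V0=16.4149

The replicating-portfolio and risk-neutral prices coincide; use p* = (1.13−0.67)/(1.49−0.67) = 0.5610 for the latter.
Terminal payoffs: V(3,0)=45.0932, V(3,1)=36.9951, V(3,2)=18.9857, V(3,3)=0.0000
  t=2,j=0: stock 9.8758 → up 14.7149 (V=36.9951), down 6.6168 (V=45.0932). Price 35.8853; hedge Δ=-1.0000, bond B=45.7611.
  t=2,j=1: stock 21.9626 → up 32.7243 (V=18.9857), down 14.7149 (V=36.9951). Price 23.7985; hedge Δ=-1.0000, bond B=45.7611.
  t=2,j=2: stock 48.8422 → up 72.7749 (V=0.0000), down 32.7243 (V=18.9857). Price 7.3763; hedge Δ=-0.4740, bond B=30.5296.
  t=1,j=0: stock 14.7400 → up 21.9626 (V=23.7985), down 9.8758 (V=35.8853). Price 25.7565; hedge Δ=-1.0000, bond B=40.4965.
  t=1,j=1: stock 32.7800 → up 48.8422 (V=7.3763), down 21.9626 (V=23.7985). Price 12.9080; hedge Δ=-0.6110, bond B=32.9350.
  t=0,j=0: stock 22.0000 → up 32.7800 (V=12.9080), down 14.7400 (V=25.7565). Price 16.4149; hedge Δ=-0.7122, bond B=32.0838.
The time-0 hedge costs 16.4149, which is the no-arbitrage price.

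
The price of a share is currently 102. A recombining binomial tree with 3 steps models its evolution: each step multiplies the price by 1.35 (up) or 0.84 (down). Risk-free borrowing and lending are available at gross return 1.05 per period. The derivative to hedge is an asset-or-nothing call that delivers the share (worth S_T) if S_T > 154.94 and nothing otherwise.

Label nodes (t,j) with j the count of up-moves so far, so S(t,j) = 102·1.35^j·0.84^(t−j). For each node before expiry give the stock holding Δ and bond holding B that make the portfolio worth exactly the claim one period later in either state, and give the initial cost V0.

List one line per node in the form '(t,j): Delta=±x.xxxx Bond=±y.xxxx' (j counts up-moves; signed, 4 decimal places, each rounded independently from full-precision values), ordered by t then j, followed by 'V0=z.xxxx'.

(0,0): Delta=1.5992 Bond=-107.6263
(1,0): Delta=1.4014 Bond=-96.0565
(1,1): Delta=1.7751 Bond=-137.2235
(2,0): Delta=0.0000 Bond=0.0000
(2,1): Delta=2.6471 Bond=-244.9440
(2,2): Delta=1.0000 Bond=0.0000
V0=55.4948

The replicating-portfolio and risk-neutral prices coincide; use p* = (1.05−0.84)/(1.35−0.84) = 0.4118 for the latter.
At expiry t=3: V(3,0)=0.0000, V(3,1)=0.0000, V(3,2)=156.1518, V(3,3)=250.9583
(2,0): S=71.9712. Δ = (V_up−V_dn)/(S_up−S_dn) = (0.0000−0.0000)/(97.1611−60.4558) = 0.0000. V = [p*·0.0000 + (1−p*)·0.0000]/1.05 = 0.0000. B = V − Δ·S = 0.0000.
(2,1): S=115.6680. Δ = (V_up−V_dn)/(S_up−S_dn) = (156.1518−0.0000)/(156.1518−97.1611) = 2.6471. V = [p*·156.1518 + (1−p*)·0.0000]/1.05 = 61.2360. B = V − Δ·S = -244.9440.
(2,2): S=185.8950. Δ = (V_up−V_dn)/(S_up−S_dn) = (250.9583−156.1518)/(250.9583−156.1518) = 1.0000. V = [p*·250.9583 + (1−p*)·156.1518]/1.05 = 185.8950. B = V − Δ·S = 0.0000.
(1,0): S=85.6800. Δ = (V_up−V_dn)/(S_up−S_dn) = (61.2360−0.0000)/(115.6680−71.9712) = 1.4014. V = [p*·61.2360 + (1−p*)·0.0000]/1.05 = 24.0141. B = V − Δ·S = -96.0565.
(1,1): S=137.7000. Δ = (V_up−V_dn)/(S_up−S_dn) = (185.8950−61.2360)/(185.8950−115.6680) = 1.7751. V = [p*·185.8950 + (1−p*)·61.2360]/1.05 = 107.2059. B = V − Δ·S = -137.2235.
(0,0): S=102.0000. Δ = (V_up−V_dn)/(S_up−S_dn) = (107.2059−24.0141)/(137.7000−85.6800) = 1.5992. V = [p*·107.2059 + (1−p*)·24.0141]/1.05 = 55.4948. B = V − Δ·S = -107.6263.
Each (Δ,B) replicates both successor values, so the strategy is self-financing and V0 is arbitrage-free.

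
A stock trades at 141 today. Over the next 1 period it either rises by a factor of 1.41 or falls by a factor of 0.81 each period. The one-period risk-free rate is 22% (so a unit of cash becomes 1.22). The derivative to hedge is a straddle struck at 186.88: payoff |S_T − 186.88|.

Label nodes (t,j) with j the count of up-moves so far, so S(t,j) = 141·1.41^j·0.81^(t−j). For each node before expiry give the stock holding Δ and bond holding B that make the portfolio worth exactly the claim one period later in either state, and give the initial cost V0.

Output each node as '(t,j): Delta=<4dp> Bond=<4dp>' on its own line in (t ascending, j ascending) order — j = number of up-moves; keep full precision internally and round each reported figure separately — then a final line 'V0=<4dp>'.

The replicating-portfolio and risk-neutral prices coincide; use p* = (1.22−0.81)/(1.41−0.81) = 0.6833 for the latter.
Terminal values V(1,·): V(1,0)=72.6700, V(1,1)=11.9300
  t=0,j=0: stock 141.0000 → up 198.8100 (V=11.9300), down 114.2100 (V=72.6700). Price 25.5445; hedge Δ=-0.7180, bond B=126.7779.
Root portfolio cost Δ·141+B reproduces V0=25.5445.

(0,0): Delta=-0.7180 Bond=126.7779
V0=25.5445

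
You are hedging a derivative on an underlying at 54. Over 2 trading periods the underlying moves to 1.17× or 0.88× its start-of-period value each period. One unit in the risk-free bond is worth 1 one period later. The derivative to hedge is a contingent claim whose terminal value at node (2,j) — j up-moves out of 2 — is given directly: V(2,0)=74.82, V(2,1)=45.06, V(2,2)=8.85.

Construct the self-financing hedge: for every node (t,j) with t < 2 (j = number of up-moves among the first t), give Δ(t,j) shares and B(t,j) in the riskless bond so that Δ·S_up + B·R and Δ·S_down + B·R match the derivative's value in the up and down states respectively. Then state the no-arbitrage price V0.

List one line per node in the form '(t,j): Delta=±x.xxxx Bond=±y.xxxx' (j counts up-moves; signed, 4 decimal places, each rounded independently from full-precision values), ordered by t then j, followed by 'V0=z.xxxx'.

(0,0): Delta=-2.0708 Bond=160.9107
(1,0): Delta=-2.1595 Bond=165.1262
(1,1): Delta=-1.9763 Bond=154.9386
V0=49.0866

Risk-neutral probability p* = (R−d)/(u−d) = (1−0.88)/(1.17−0.88) = 0.4138.
At expiry t=2: V(2,0)=74.8200, V(2,1)=45.0600, V(2,2)=8.8500
Node (1,0) S=47.5200: V=(p*·45.0600+(1−p*)·74.8200)/1=62.5055; Δ=(45.0600−74.8200)/(55.5984−41.8176)=-2.1595; B=V−Δ·S=165.1262
Node (1,1) S=63.1800: V=(p*·8.8500+(1−p*)·45.0600)/1=30.0766; Δ=(8.8500−45.0600)/(73.9206−55.5984)=-1.9763; B=V−Δ·S=154.9386
Node (0,0) S=54.0000: V=(p*·30.0766+(1−p*)·62.5055)/1=49.0866; Δ=(30.0766−62.5055)/(63.1800−47.5200)=-2.0708; B=V−Δ·S=160.9107
Root portfolio cost Δ·54+B reproduces V0=49.0866.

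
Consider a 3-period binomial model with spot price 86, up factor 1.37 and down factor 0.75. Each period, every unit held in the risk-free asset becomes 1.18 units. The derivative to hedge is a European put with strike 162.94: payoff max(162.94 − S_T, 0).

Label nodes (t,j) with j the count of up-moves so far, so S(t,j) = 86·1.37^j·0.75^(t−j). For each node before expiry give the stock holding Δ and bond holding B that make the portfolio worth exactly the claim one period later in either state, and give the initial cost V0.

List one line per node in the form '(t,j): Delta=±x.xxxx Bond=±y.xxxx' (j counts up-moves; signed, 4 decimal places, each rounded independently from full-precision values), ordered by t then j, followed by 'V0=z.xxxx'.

Risk-neutral probability p* = (R−d)/(u−d) = (1.18−0.75)/(1.37−0.75) = 0.6935.
Payoff layer (t=3): V(3,0)=126.6587, V(3,1)=96.6662, V(3,2)=41.8799, V(3,3)=0.0000
Node (2,0) S=48.3750: V=(p*·96.6662+(1−p*)·126.6587)/1.18=89.7097; Δ=(96.6662−126.6587)/(66.2738−36.2812)=-1.0000; B=V−Δ·S=138.0847
Node (2,1) S=88.3650: V=(p*·41.8799+(1−p*)·96.6662)/1.18=49.7197; Δ=(41.8799−96.6662)/(121.0601−66.2738)=-1.0000; B=V−Δ·S=138.0847
Node (2,2) S=161.4134: V=(p*·0.0000+(1−p*)·41.8799)/1.18=10.8764; Δ=(0.0000−41.8799)/(221.1364−121.0601)=-0.4185; B=V−Δ·S=78.4247
Node (1,0) S=64.5000: V=(p*·49.7197+(1−p*)·89.7097)/1.18=52.5210; Δ=(49.7197−89.7097)/(88.3650−48.3750)=-1.0000; B=V−Δ·S=117.0210
Node (1,1) S=117.8200: V=(p*·10.8764+(1−p*)·49.7197)/1.18=19.3051; Δ=(10.8764−49.7197)/(161.4134−88.3650)=-0.5317; B=V−Δ·S=81.9556
Node (0,0) S=86.0000: V=(p*·19.3051+(1−p*)·52.5210)/1.18=24.9866; Δ=(19.3051−52.5210)/(117.8200−64.5000)=-0.6230; B=V−Δ·S=78.5606
Check: Δ(0,0)·S0 + B(0,0) = 24.9866 = V0.

(0,0): Delta=-0.6230 Bond=78.5606
(1,0): Delta=-1.0000 Bond=117.0210
(1,1): Delta=-0.5317 Bond=81.9556
(2,0): Delta=-1.0000 Bond=138.0847
(2,1): Delta=-1.0000 Bond=138.0847
(2,2): Delta=-0.4185 Bond=78.4247
V0=24.9866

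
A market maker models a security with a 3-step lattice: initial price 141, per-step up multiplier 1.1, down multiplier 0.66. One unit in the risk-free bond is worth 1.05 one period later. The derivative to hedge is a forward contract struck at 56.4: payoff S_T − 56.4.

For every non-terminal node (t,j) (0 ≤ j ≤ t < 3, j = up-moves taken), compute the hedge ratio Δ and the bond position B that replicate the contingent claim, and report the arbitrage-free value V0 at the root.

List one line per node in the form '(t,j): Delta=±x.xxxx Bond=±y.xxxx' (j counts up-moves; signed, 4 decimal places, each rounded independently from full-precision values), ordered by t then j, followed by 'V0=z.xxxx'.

Under the risk-neutral measure, an up-move has probability p* = (R−d)/(u−d) = 0.8864 and values discount at R = 1.05.
Terminal values V(3,·): V(3,0)=-15.8631, V(3,1)=11.1616, V(3,2)=56.2026, V(3,3)=131.2710
  t=2,j=0: stock 61.4196 → up 67.5616 (V=11.1616), down 40.5369 (V=-15.8631). Price 7.7053; hedge Δ=1.0000, bond B=-53.7143.
  t=2,j=1: stock 102.3660 → up 112.6026 (V=56.2026), down 67.5616 (V=11.1616). Price 48.6517; hedge Δ=1.0000, bond B=-53.7143.
  t=2,j=2: stock 170.6100 → up 187.6710 (V=131.2710), down 112.6026 (V=56.2026). Price 116.8957; hedge Δ=1.0000, bond B=-53.7143.
  t=1,j=0: stock 93.0600 → up 102.3660 (V=48.6517), down 61.4196 (V=7.7053). Price 41.9035; hedge Δ=1.0000, bond B=-51.1565.
  t=1,j=1: stock 155.1000 → up 170.6100 (V=116.8957), down 102.3660 (V=48.6517). Price 103.9435; hedge Δ=1.0000, bond B=-51.1565.
  t=0,j=0: stock 141.0000 → up 155.1000 (V=103.9435), down 93.0600 (V=41.9035). Price 92.2796; hedge Δ=1.0000, bond B=-48.7204.
Check: Δ(0,0)·S0 + B(0,0) = 92.2796 = V0.

(0,0): Delta=1.0000 Bond=-48.7204
(1,0): Delta=1.0000 Bond=-51.1565
(1,1): Delta=1.0000 Bond=-51.1565
(2,0): Delta=1.0000 Bond=-53.7143
(2,1): Delta=1.0000 Bond=-53.7143
(2,2): Delta=1.0000 Bond=-53.7143
V0=92.2796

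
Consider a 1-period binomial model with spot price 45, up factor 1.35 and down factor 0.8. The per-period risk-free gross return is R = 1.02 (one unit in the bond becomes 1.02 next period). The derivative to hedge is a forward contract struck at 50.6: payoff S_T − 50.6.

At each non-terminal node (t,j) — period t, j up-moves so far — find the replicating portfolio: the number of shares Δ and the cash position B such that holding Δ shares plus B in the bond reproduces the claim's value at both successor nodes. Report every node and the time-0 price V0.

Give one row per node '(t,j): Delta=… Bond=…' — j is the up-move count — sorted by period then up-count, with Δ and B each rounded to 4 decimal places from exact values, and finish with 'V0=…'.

(0,0): Delta=1.0000 Bond=-49.6078
V0=-4.6078

No-arbitrage ⇒ martingale measure with p* = (R−d)/(u−d) = 0.4000.
At expiry t=1: V(1,0)=-14.6000, V(1,1)=10.1500
  t=0,j=0: stock 45.0000 → up 60.7500 (V=10.1500), down 36.0000 (V=-14.6000). Price -4.6078; hedge Δ=1.0000, bond B=-49.6078.
Self-financing check: at every node Δ·S+B equals the discounted successor values.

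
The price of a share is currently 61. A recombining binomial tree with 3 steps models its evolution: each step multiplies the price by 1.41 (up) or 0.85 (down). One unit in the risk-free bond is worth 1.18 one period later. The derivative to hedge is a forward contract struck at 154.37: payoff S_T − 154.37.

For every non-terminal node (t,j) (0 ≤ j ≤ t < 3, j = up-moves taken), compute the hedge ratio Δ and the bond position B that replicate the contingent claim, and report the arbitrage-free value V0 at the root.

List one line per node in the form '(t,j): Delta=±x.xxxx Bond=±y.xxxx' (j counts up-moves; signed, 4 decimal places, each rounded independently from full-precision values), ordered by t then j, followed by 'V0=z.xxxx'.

(0,0): Delta=1.0000 Bond=-93.9543
(1,0): Delta=1.0000 Bond=-110.8661
(1,1): Delta=1.0000 Bond=-110.8661
(2,0): Delta=1.0000 Bond=-130.8220
(2,1): Delta=1.0000 Bond=-130.8220
(2,2): Delta=1.0000 Bond=-130.8220
V0=-32.9543

Under the risk-neutral measure, an up-move has probability p* = (R−d)/(u−d) = 0.5893 and values discount at R = 1.18.
Terminal payoffs: V(3,0)=-116.9084, V(3,1)=-92.2278, V(3,2)=-51.2870, V(3,3)=16.6265
(2,0): S=44.0725. Δ = (V_up−V_dn)/(S_up−S_dn) = (-92.2278−-116.9084)/(62.1422−37.4616) = 1.0000. V = [p*·-92.2278 + (1−p*)·-116.9084]/1.18 = -86.7495. B = V − Δ·S = -130.8220.
(2,1): S=73.1085. Δ = (V_up−V_dn)/(S_up−S_dn) = (-51.2870−-92.2278)/(103.0830−62.1422) = 1.0000. V = [p*·-51.2870 + (1−p*)·-92.2278]/1.18 = -57.7135. B = V − Δ·S = -130.8220.
(2,2): S=121.2741. Δ = (V_up−V_dn)/(S_up−S_dn) = (16.6265−-51.2870)/(170.9965−103.0830) = 1.0000. V = [p*·16.6265 + (1−p*)·-51.2870]/1.18 = -9.5479. B = V − Δ·S = -130.8220.
(1,0): S=51.8500. Δ = (V_up−V_dn)/(S_up−S_dn) = (-57.7135−-86.7495)/(73.1085−44.0725) = 1.0000. V = [p*·-57.7135 + (1−p*)·-86.7495]/1.18 = -59.0161. B = V − Δ·S = -110.8661.
(1,1): S=86.0100. Δ = (V_up−V_dn)/(S_up−S_dn) = (-9.5479−-57.7135)/(121.2741−73.1085) = 1.0000. V = [p*·-9.5479 + (1−p*)·-57.7135]/1.18 = -24.8561. B = V − Δ·S = -110.8661.
(0,0): S=61.0000. Δ = (V_up−V_dn)/(S_up−S_dn) = (-24.8561−-59.0161)/(86.0100−51.8500) = 1.0000. V = [p*·-24.8561 + (1−p*)·-59.0161]/1.18 = -32.9543. B = V − Δ·S = -93.9543.
Each (Δ,B) replicates both successor values, so the strategy is self-financing and V0 is arbitrage-free.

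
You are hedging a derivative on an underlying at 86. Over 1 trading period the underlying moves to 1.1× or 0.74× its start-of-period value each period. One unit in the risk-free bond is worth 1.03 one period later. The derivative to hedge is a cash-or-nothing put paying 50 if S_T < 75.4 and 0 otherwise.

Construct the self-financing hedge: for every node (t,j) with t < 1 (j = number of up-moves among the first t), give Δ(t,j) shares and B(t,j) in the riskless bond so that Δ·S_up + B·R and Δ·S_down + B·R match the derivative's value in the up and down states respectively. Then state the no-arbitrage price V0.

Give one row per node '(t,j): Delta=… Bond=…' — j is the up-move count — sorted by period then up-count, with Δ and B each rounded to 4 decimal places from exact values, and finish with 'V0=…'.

(0,0): Delta=-1.6150 Bond=148.3279
V0=9.4391

Risk-neutral probability p* = (R−d)/(u−d) = (1.03−0.74)/(1.1−0.74) = 0.8056.
Terminal payoffs: V(1,0)=50.0000, V(1,1)=0.0000
  t=0,j=0: stock 86.0000 → up 94.6000 (V=0.0000), down 63.6400 (V=50.0000). Price 9.4391; hedge Δ=-1.6150, bond B=148.3279.
Each (Δ,B) replicates both successor values, so the strategy is self-financing and V0 is arbitrage-free.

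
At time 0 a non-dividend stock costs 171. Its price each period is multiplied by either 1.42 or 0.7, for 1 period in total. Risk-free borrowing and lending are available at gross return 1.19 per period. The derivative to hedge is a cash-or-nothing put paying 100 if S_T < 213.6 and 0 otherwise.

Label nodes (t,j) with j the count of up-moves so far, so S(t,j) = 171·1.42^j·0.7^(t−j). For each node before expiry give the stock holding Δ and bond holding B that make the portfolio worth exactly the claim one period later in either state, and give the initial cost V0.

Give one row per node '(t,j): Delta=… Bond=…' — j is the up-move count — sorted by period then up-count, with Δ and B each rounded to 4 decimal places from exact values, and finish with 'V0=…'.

(0,0): Delta=-0.8122 Bond=165.7330
V0=26.8441

No-arbitrage ⇒ martingale measure with p* = (R−d)/(u−d) = 0.6806.
Terminal payoffs: V(1,0)=100.0000, V(1,1)=0.0000
  t=0,j=0: stock 171.0000 → up 242.8200 (V=0.0000), down 119.7000 (V=100.0000). Price 26.8441; hedge Δ=-0.8122, bond B=165.7330.
Each (Δ,B) replicates both successor values, so the strategy is self-financing and V0 is arbitrage-free.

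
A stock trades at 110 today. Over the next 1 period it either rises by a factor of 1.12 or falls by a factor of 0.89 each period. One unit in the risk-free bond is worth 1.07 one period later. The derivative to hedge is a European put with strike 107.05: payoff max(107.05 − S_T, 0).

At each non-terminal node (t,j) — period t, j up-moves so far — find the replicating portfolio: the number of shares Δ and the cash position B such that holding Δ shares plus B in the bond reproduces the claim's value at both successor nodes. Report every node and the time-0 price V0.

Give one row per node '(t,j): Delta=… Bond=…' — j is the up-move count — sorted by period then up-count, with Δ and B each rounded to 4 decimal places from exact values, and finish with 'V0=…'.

Under the risk-neutral measure, an up-move has probability p* = (R−d)/(u−d) = 0.7826 and values discount at R = 1.07.
At expiry t=1: V(1,0)=9.1500, V(1,1)=0.0000
  t=0,j=0: stock 110.0000 → up 123.2000 (V=0.0000), down 97.9000 (V=9.1500). Price 1.8590; hedge Δ=-0.3617, bond B=41.6416.
The time-0 hedge costs 1.8590, which is the no-arbitrage price.

(0,0): Delta=-0.3617 Bond=41.6416
V0=1.8590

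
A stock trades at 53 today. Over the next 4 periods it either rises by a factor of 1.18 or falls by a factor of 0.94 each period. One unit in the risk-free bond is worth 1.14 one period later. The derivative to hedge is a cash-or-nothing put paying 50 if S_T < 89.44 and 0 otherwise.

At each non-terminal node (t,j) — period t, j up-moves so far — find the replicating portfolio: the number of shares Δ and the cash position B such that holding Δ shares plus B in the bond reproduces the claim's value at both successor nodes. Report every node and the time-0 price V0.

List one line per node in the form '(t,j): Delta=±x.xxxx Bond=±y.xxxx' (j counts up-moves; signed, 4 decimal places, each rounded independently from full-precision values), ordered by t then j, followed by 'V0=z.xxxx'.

(0,0): Delta=-1.5354 Bond=96.7042
(1,0): Delta=0.0000 Bond=33.7486
(1,1): Delta=-1.7800 Bond=125.5416
(2,0): Delta=0.0000 Bond=38.4734
(2,1): Delta=0.0000 Bond=38.4734
(2,2): Delta=-2.0636 Bond=164.0462
(3,0): Delta=0.0000 Bond=43.8596
(3,1): Delta=0.0000 Bond=43.8596
(3,2): Delta=0.0000 Bond=43.8596
(3,3): Delta=-2.3924 Bond=215.6433
V0=15.3274

Under the risk-neutral measure, an up-move has probability p* = (R−d)/(u−d) = 0.8333 and values discount at R = 1.14.
Terminal values V(4,·): V(4,0)=50.0000, V(4,1)=50.0000, V(4,2)=50.0000, V(4,3)=50.0000, V(4,4)=0.0000
(3,0): S=44.0210. Δ = (V_up−V_dn)/(S_up−S_dn) = (50.0000−50.0000)/(51.9447−41.3797) = 0.0000. V = [p*·50.0000 + (1−p*)·50.0000]/1.14 = 43.8596. B = V − Δ·S = 43.8596.
(3,1): S=55.2603. Δ = (V_up−V_dn)/(S_up−S_dn) = (50.0000−50.0000)/(65.2072−51.9447) = 0.0000. V = [p*·50.0000 + (1−p*)·50.0000]/1.14 = 43.8596. B = V − Δ·S = 43.8596.
(3,2): S=69.3694. Δ = (V_up−V_dn)/(S_up−S_dn) = (50.0000−50.0000)/(81.8559−65.2072) = 0.0000. V = [p*·50.0000 + (1−p*)·50.0000]/1.14 = 43.8596. B = V − Δ·S = 43.8596.
(3,3): S=87.0807. Δ = (V_up−V_dn)/(S_up−S_dn) = (0.0000−50.0000)/(102.7552−81.8559) = -2.3924. V = [p*·0.0000 + (1−p*)·50.0000]/1.14 = 7.3099. B = V − Δ·S = 215.6433.
(2,0): S=46.8308. Δ = (V_up−V_dn)/(S_up−S_dn) = (43.8596−43.8596)/(55.2603−44.0210) = 0.0000. V = [p*·43.8596 + (1−p*)·43.8596]/1.14 = 38.4734. B = V − Δ·S = 38.4734.
(2,1): S=58.7876. Δ = (V_up−V_dn)/(S_up−S_dn) = (43.8596−43.8596)/(69.3694−55.2603) = 0.0000. V = [p*·43.8596 + (1−p*)·43.8596]/1.14 = 38.4734. B = V − Δ·S = 38.4734.
(2,2): S=73.7972. Δ = (V_up−V_dn)/(S_up−S_dn) = (7.3099−43.8596)/(87.0807−69.3694) = -2.0636. V = [p*·7.3099 + (1−p*)·43.8596]/1.14 = 11.7558. B = V − Δ·S = 164.0462.
(1,0): S=49.8200. Δ = (V_up−V_dn)/(S_up−S_dn) = (38.4734−38.4734)/(58.7876−46.8308) = 0.0000. V = [p*·38.4734 + (1−p*)·38.4734]/1.14 = 33.7486. B = V − Δ·S = 33.7486.
(1,1): S=62.5400. Δ = (V_up−V_dn)/(S_up−S_dn) = (11.7558−38.4734)/(73.7972−58.7876) = -1.7800. V = [p*·11.7558 + (1−p*)·38.4734]/1.14 = 14.2181. B = V − Δ·S = 125.5416.
(0,0): S=53.0000. Δ = (V_up−V_dn)/(S_up−S_dn) = (14.2181−33.7486)/(62.5400−49.8200) = -1.5354. V = [p*·14.2181 + (1−p*)·33.7486]/1.14 = 15.3274. B = V − Δ·S = 96.7042.
Root portfolio cost Δ·53+B reproduces V0=15.3274.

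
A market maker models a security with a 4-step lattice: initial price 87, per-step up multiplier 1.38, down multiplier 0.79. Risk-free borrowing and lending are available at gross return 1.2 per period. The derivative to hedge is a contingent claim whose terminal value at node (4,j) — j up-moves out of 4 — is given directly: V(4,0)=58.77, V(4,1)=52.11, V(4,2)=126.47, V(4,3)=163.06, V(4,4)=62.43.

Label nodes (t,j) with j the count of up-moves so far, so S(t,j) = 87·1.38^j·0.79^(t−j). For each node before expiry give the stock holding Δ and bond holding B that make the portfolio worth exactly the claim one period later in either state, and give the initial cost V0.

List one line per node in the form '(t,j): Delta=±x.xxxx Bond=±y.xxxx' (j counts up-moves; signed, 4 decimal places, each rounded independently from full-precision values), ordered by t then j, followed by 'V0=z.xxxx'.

The replicating-portfolio and risk-neutral prices coincide; use p* = (1.2−0.79)/(1.38−0.79) = 0.6949 for the latter.
Payoff layer (t=4): V(4,0)=58.7700, V(4,1)=52.1100, V(4,2)=126.4700, V(4,3)=163.0600, V(4,4)=62.4300
Node (3,0) S=42.8944: V=(p*·52.1100+(1−p*)·58.7700)/1.2=45.1182; Δ=(52.1100−58.7700)/(59.1943−33.8866)=-0.2632; B=V−Δ·S=56.4064
Node (3,1) S=74.9294: V=(p*·126.4700+(1−p*)·52.1100)/1.2=86.4866; Δ=(126.4700−52.1100)/(103.4026−59.1943)=1.6820; B=V−Δ·S=-39.5473
Node (3,2) S=130.8894: V=(p*·163.0600+(1−p*)·126.4700)/1.2=126.5808; Δ=(163.0600−126.4700)/(180.6274−103.4026)=0.4738; B=V−Δ·S=64.5638
Node (3,3) S=228.6423: V=(p*·62.4300+(1−p*)·163.0600)/1.2=77.6089; Δ=(62.4300−163.0600)/(315.5263−180.6274)=-0.7460; B=V−Δ·S=248.1682
Node (2,0) S=54.2967: V=(p*·86.4866+(1−p*)·45.1182)/1.2=61.5548; Δ=(86.4866−45.1182)/(74.9294−42.8944)=1.2913; B=V−Δ·S=-8.5611
Node (2,1) S=94.8474: V=(p*·126.5808+(1−p*)·86.4866)/1.2=95.2905; Δ=(126.5808−86.4866)/(130.8894−74.9294)=0.7165; B=V−Δ·S=27.3343
Node (2,2) S=165.6828: V=(p*·77.6089+(1−p*)·126.5808)/1.2=77.1246; Δ=(77.6089−126.5808)/(228.6423−130.8894)=-0.5010; B=V−Δ·S=160.1278
Node (1,0) S=68.7300: V=(p*·95.2905+(1−p*)·61.5548)/1.2=70.8319; Δ=(95.2905−61.5548)/(94.8474−54.2967)=0.8319; B=V−Δ·S=13.6526
Node (1,1) S=120.0600: V=(p*·77.1246+(1−p*)·95.2905)/1.2=68.8889; Δ=(77.1246−95.2905)/(165.6828−94.8474)=-0.2565; B=V−Δ·S=99.6787
Node (0,0) S=87.0000: V=(p*·68.8889+(1−p*)·70.8319)/1.2=57.9014; Δ=(68.8889−70.8319)/(120.0600−68.7300)=-0.0379; B=V−Δ·S=61.1946
Check: Δ(0,0)·S0 + B(0,0) = 57.9014 = V0.

(0,0): Delta=-0.0379 Bond=61.1946
(1,0): Delta=0.8319 Bond=13.6526
(1,1): Delta=-0.2565 Bond=99.6787
(2,0): Delta=1.2913 Bond=-8.5611
(2,1): Delta=0.7165 Bond=27.3343
(2,2): Delta=-0.5010 Bond=160.1278
(3,0): Delta=-0.2632 Bond=56.4064
(3,1): Delta=1.6820 Bond=-39.5473
(3,2): Delta=0.4738 Bond=64.5638
(3,3): Delta=-0.7460 Bond=248.1682
V0=57.9014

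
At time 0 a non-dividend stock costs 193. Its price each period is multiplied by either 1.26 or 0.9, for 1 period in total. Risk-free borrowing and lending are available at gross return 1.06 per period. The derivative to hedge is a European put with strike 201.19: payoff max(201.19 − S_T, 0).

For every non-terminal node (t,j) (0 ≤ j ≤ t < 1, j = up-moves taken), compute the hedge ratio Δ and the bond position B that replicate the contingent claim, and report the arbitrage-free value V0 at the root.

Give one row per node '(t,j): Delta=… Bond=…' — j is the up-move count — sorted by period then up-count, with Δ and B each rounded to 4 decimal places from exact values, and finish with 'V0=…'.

(0,0): Delta=-0.3957 Bond=90.7689
V0=14.4078

No-arbitrage ⇒ martingale measure with p* = (R−d)/(u−d) = 0.4444.
Terminal values V(1,·): V(1,0)=27.4900, V(1,1)=0.0000
(0,0): S=193.0000. Δ = (V_up−V_dn)/(S_up−S_dn) = (0.0000−27.4900)/(243.1800−173.7000) = -0.3957. V = [p*·0.0000 + (1−p*)·27.4900]/1.06 = 14.4078. B = V − Δ·S = 90.7689.
Each (Δ,B) replicates both successor values, so the strategy is self-financing and V0 is arbitrage-free.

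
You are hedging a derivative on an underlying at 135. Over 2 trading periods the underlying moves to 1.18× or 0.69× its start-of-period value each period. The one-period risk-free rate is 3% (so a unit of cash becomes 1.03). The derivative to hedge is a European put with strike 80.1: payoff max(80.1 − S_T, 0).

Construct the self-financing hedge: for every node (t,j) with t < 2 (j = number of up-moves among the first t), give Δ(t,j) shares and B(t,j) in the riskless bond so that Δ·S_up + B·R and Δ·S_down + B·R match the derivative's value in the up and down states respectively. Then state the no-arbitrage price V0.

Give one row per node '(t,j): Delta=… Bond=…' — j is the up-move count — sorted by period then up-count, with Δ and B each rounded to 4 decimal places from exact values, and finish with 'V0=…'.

Under the risk-neutral measure, an up-move has probability p* = (R−d)/(u−d) = 0.6939 and values discount at R = 1.03.
Terminal values V(2,·): V(2,0)=15.8265, V(2,1)=0.0000, V(2,2)=0.0000
  t=1,j=0: stock 93.1500 → up 109.9170 (V=0.0000), down 64.2735 (V=15.8265). Price 4.7037; hedge Δ=-0.3467, bond B=37.0027.
  t=1,j=1: stock 159.3000 → up 187.9740 (V=0.0000), down 109.9170 (V=0.0000). Price 0.0000; hedge Δ=0.0000, bond B=0.0000.
  t=0,j=0: stock 135.0000 → up 159.3000 (V=0.0000), down 93.1500 (V=4.7037). Price 1.3980; hedge Δ=-0.0711, bond B=10.9974.
Root portfolio cost Δ·135+B reproduces V0=1.3980.

(0,0): Delta=-0.0711 Bond=10.9974
(1,0): Delta=-0.3467 Bond=37.0027
(1,1): Delta=0.0000 Bond=0.0000
V0=1.3980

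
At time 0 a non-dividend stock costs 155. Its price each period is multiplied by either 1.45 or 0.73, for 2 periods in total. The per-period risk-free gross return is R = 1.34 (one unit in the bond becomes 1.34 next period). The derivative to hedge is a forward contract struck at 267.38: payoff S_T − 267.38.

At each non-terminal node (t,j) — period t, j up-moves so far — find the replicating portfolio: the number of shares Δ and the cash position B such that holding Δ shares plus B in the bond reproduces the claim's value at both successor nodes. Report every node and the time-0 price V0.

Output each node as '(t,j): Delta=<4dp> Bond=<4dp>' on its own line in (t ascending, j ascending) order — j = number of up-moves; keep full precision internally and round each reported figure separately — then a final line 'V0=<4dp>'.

(0,0): Delta=1.0000 Bond=-148.9084
(1,0): Delta=1.0000 Bond=-199.5373
(1,1): Delta=1.0000 Bond=-199.5373
V0=6.0916

Risk-neutral probability p* = (R−d)/(u−d) = (1.34−0.73)/(1.45−0.73) = 0.8472.
Terminal payoffs: V(2,0)=-184.7805, V(2,1)=-103.3125, V(2,2)=58.5075
  t=1,j=0: stock 113.1500 → up 164.0675 (V=-103.3125), down 82.5995 (V=-184.7805). Price -86.3873; hedge Δ=1.0000, bond B=-199.5373.
  t=1,j=1: stock 224.7500 → up 325.8875 (V=58.5075), down 164.0675 (V=-103.3125). Price 25.2127; hedge Δ=1.0000, bond B=-199.5373.
  t=0,j=0: stock 155.0000 → up 224.7500 (V=25.2127), down 113.1500 (V=-86.3873). Price 6.0916; hedge Δ=1.0000, bond B=-148.9084.
Each (Δ,B) replicates both successor values, so the strategy is self-financing and V0 is arbitrage-free.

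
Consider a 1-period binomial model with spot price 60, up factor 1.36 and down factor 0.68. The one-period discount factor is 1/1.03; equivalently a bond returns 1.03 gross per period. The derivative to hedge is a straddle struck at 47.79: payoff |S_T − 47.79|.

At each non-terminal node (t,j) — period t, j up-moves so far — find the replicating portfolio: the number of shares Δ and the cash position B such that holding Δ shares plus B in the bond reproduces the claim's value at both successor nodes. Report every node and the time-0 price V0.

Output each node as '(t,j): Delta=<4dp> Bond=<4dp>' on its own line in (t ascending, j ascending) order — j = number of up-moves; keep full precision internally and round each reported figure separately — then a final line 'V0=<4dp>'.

Since d<R<u, set p* = (R−d)/(u−d) = 0.5147; price each node as the discounted p*-expectation of its children.
At expiry t=1: V(1,0)=6.9900, V(1,1)=33.8100
Node (0,0) S=60.0000: V=(p*·33.8100+(1−p*)·6.9900)/1.03=20.1887; Δ=(33.8100−6.9900)/(81.6000−40.8000)=0.6574; B=V−Δ·S=-19.2524
Check: Δ(0,0)·S0 + B(0,0) = 20.1887 = V0.

(0,0): Delta=0.6574 Bond=-19.2524
V0=20.1887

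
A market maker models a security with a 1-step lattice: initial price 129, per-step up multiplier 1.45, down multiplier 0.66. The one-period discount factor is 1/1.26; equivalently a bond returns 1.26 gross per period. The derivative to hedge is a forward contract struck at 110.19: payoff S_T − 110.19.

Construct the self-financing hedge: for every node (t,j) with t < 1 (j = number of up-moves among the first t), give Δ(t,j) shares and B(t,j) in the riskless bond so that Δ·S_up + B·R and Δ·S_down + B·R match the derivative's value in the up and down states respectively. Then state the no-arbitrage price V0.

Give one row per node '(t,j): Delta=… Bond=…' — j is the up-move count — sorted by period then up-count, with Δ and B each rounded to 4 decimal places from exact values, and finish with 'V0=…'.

Under the risk-neutral measure, an up-move has probability p* = (R−d)/(u−d) = 0.7595 and values discount at R = 1.26.
Terminal payoffs: V(1,0)=-25.0500, V(1,1)=76.8600
Node (0,0) S=129.0000: V=(p*·76.8600+(1−p*)·-25.0500)/1.26=41.5476; Δ=(76.8600−-25.0500)/(187.0500−85.1400)=1.0000; B=V−Δ·S=-87.4524
Check: Δ(0,0)·S0 + B(0,0) = 41.5476 = V0.

(0,0): Delta=1.0000 Bond=-87.4524
V0=41.5476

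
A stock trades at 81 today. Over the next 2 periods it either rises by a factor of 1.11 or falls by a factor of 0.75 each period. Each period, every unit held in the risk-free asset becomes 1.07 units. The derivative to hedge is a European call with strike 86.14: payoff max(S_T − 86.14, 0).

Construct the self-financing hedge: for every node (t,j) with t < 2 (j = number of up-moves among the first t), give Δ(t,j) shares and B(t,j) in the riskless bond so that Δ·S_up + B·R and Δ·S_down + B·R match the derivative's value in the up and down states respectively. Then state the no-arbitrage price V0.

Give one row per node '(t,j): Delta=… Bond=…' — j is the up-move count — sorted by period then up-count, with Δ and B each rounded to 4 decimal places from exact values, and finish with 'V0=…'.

(0,0): Delta=0.3892 Bond=-22.0949
(1,0): Delta=0.0000 Bond=0.0000
(1,1): Delta=0.4220 Bond=-26.5968
V0=9.4272

The replicating-portfolio and risk-neutral prices coincide; use p* = (1.07−0.75)/(1.11−0.75) = 0.8889 for the latter.
At expiry t=2: V(2,0)=0.0000, V(2,1)=0.0000, V(2,2)=13.6601
  t=1,j=0: stock 60.7500 → up 67.4325 (V=0.0000), down 45.5625 (V=0.0000). Price 0.0000; hedge Δ=0.0000, bond B=0.0000.
  t=1,j=1: stock 89.9100 → up 99.8001 (V=13.6601), down 67.4325 (V=0.0000). Price 11.3480; hedge Δ=0.4220, bond B=-26.5968.
  t=0,j=0: stock 81.0000 → up 89.9100 (V=11.3480), down 60.7500 (V=0.0000). Price 9.4272; hedge Δ=0.3892, bond B=-22.0949.
Each (Δ,B) replicates both successor values, so the strategy is self-financing and V0 is arbitrage-free.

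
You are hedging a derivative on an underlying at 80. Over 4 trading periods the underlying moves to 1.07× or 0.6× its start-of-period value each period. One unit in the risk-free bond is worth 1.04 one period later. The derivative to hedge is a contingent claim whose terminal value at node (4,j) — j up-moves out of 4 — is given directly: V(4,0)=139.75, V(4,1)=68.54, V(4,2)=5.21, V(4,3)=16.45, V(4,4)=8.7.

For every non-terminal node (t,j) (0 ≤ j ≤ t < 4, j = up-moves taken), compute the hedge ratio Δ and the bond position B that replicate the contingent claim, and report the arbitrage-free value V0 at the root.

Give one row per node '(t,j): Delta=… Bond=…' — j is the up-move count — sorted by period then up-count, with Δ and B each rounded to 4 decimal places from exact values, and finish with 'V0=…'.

Since d<R<u, set p* = (R−d)/(u−d) = 0.9362; price each node as the discounted p*-expectation of its children.
Terminal payoffs: V(4,0)=139.7500, V(4,1)=68.5400, V(4,2)=5.2100, V(4,3)=16.4500, V(4,4)=8.7000
  t=3,j=0: stock 17.2800 → up 18.4896 (V=68.5400), down 10.3680 (V=139.7500). Price 70.2743; hedge Δ=-8.7680, bond B=221.7850.
  t=3,j=1: stock 30.8160 → up 32.9731 (V=5.2100), down 18.4896 (V=68.5400). Price 8.8965; hedge Δ=-4.3726, bond B=143.6412.
  t=3,j=2: stock 54.9552 → up 58.8021 (V=16.4500), down 32.9731 (V=5.2100). Price 15.1275; hedge Δ=0.4352, bond B=-8.7874.
  t=3,j=3: stock 98.0034 → up 104.8637 (V=8.7000), down 58.8021 (V=16.4500). Price 8.8410; hedge Δ=-0.1683, bond B=25.3304.
  t=2,j=0: stock 28.8000 → up 30.8160 (V=8.8965), down 17.2800 (V=70.2743). Price 12.3214; hedge Δ=-4.5344, bond B=142.9126.
  t=2,j=1: stock 51.3600 → up 54.9552 (V=15.1275), down 30.8160 (V=8.8965). Price 14.1632; hedge Δ=0.2581, bond B=0.9058.
  t=2,j=2: stock 91.5920 → up 98.0034 (V=8.8410), down 54.9552 (V=15.1275). Price 8.8868; hedge Δ=-0.1460, bond B=22.2622.
  t=1,j=0: stock 48.0000 → up 51.3600 (V=14.1632), down 28.8000 (V=12.3214). Price 13.5054; hedge Δ=0.0816, bond B=9.5866.
  t=1,j=1: stock 85.6000 → up 91.5920 (V=8.8868), down 51.3600 (V=14.1632). Price 8.8689; hedge Δ=-0.1311, bond B=20.0952.
  t=0,j=0: stock 80.0000 → up 85.6000 (V=8.8689), down 48.0000 (V=13.5054). Price 8.8123; hedge Δ=-0.1233, bond B=18.6773.
Self-financing check: at every node Δ·S+B equals the discounted successor values.

(0,0): Delta=-0.1233 Bond=18.6773
(1,0): Delta=0.0816 Bond=9.5866
(1,1): Delta=-0.1311 Bond=20.0952
(2,0): Delta=-4.5344 Bond=142.9126
(2,1): Delta=0.2581 Bond=0.9058
(2,2): Delta=-0.1460 Bond=22.2622
(3,0): Delta=-8.7680 Bond=221.7850
(3,1): Delta=-4.3726 Bond=143.6412
(3,2): Delta=0.4352 Bond=-8.7874
(3,3): Delta=-0.1683 Bond=25.3304
V0=8.8123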